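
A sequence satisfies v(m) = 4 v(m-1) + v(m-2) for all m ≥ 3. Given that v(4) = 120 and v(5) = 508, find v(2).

Rearranging, v(m-2) = v(m) - 4 v(m-1).
v(3) = 508 - 4*120 = 28
v(2) = 120 - 4*28 = 8

8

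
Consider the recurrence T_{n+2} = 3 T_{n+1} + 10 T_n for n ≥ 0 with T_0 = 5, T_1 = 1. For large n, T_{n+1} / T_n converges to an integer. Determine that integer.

5

The characteristic equation is r^2 - 3r - 10 = 0, which factors as (r - 5)(r + 2) = 0.
So the roots are 5 and -2. Since |5| > |-2| and the coefficient of 5^n is non-zero, the ratio tends to 5.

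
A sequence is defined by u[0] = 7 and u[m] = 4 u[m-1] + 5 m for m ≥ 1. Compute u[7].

151083

u[1] = 4·7 + 5 = 33
u[2] = 4·33 + 10 = 142
u[3] = 4·142 + 15 = 583
u[4] = 4·583 + 20 = 2352
u[5] = 4·2352 + 25 = 9433
u[6] = 4·9433 + 30 = 37762
u[7] = 4·37762 + 35 = 151083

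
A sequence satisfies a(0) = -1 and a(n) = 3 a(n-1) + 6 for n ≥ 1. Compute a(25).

The fixed point is 6/(1 - 3) = -3, so a(n) + 3 = 3(a(n-1) + 3).
Hence a(n) = 2·3^n - 3.
a(25) = 2·3^{25} - 3 = 2·847288609443 - 3 = 1694577218883.

1694577218883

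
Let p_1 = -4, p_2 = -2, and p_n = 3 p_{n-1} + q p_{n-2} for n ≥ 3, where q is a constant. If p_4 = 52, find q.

-5

p_3 = -6 - 4q
p_4 = -18 - 14q
So -18 - 14q = 52, giving q = -5.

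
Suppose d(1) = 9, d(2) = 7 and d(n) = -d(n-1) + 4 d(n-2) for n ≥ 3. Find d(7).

d(3) = -7 + 4(9) = 29
d(4) = -29 + 4(7) = -1
d(5) = -(-1) + 4(29) = 117
d(6) = -117 + 4(-1) = -121
d(7) = -(-121) + 4(117) = 589

589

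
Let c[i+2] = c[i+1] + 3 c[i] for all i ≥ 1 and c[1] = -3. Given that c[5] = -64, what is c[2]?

Let c[2] = y.
c[3] = -9 + y
c[4] = -9 + 4y
c[5] = -36 + 7y
So -36 + 7y = -64, giving y = -4.

-4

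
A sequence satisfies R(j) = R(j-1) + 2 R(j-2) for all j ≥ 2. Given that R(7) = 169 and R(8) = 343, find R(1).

Rearranging, R(j-2) = (R(j) - R(j-1)) / 2.
R(6) = (343 - 169) / 2 = 174/2 = 87
R(5) = (169 - 87) / 2 = 82/2 = 41
R(4) = (87 - 41) / 2 = 46/2 = 23
R(3) = (41 - 23) / 2 = 18/2 = 9
R(2) = (23 - 9) / 2 = 14/2 = 7
R(1) = (9 - 7) / 2 = 2/2 = 1

1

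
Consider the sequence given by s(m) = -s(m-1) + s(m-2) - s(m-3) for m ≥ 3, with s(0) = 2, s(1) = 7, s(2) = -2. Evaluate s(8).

s(3) = -(-2) + 7 - 2 = 7
s(4) = -7 + (-2) - 7 = -16
s(5) = -(-16) + 7 - (-2) = 25
s(6) = -25 + (-16) - 7 = -48
s(7) = -(-48) + 25 - (-16) = 89
s(8) = -89 + (-48) - 25 = -162

-162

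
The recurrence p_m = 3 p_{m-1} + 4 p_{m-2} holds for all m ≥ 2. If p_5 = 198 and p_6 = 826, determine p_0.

Rearranging, p_{m-2} = (p_m - 3 p_{m-1}) / 4.
p_4 = (826 - 3·198) / 4 = 232/4 = 58
p_3 = (198 - 3·58) / 4 = 24/4 = 6
p_2 = (58 - 3·6) / 4 = 40/4 = 10
p_1 = (6 - 3·10) / 4 = -24/4 = -6
p_0 = (10 - 3·(-6)) / 4 = 28/4 = 7

7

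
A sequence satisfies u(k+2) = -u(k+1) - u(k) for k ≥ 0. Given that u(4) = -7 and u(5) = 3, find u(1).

-7

Rearranging, u(k-2) = -(u(k) + u(k-1)).
u(3) = -(3 + (-7)) = 4
u(2) = -(-7 + 4) = 3
u(1) = -(4 + 3) = -7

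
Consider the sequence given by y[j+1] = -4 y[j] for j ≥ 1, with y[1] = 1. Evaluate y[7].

4096

y[2] = -4·1 = -4
y[3] = -4·(-4) = 16
y[4] = -4·16 = -64
y[5] = -4·(-64) = 256
y[6] = -4·256 = -1024
y[7] = -4·(-1024) = 4096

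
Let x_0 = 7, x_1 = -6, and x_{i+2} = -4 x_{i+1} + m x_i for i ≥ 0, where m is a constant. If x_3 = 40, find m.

-4

x_2 = 24 + 7m
x_3 = -96 - 34m
So -96 - 34m = 40, giving m = -4.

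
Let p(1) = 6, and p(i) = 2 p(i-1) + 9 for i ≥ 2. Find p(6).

471

p(2) = 2(6) + 9 = 21
p(3) = 2(21) + 9 = 51
p(4) = 2(51) + 9 = 111
p(5) = 2(111) + 9 = 231
p(6) = 2(231) + 9 = 471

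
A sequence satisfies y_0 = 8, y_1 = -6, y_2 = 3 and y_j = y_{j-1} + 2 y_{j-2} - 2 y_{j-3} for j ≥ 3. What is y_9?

-291

y_3 = 3 + 2(-6) - 2(8) = -25
y_4 = (-25) + 2(3) - 2(-6) = -7
y_5 = (-7) + 2(-25) - 2(3) = -63
y_6 = (-63) + 2(-7) - 2(-25) = -27
y_7 = (-27) + 2(-63) - 2(-7) = -139
y_8 = (-139) + 2(-27) - 2(-63) = -67
y_9 = (-67) + 2(-139) - 2(-27) = -291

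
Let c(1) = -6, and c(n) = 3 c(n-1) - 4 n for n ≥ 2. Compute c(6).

c(2) = 3(-6) - 8 = -26
c(3) = 3(-26) - 12 = -90
c(4) = 3(-90) - 16 = -286
c(5) = 3(-286) - 20 = -878
c(6) = 3(-878) - 24 = -2658

-2658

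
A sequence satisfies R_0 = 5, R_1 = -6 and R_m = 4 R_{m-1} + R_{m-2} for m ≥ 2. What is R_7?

R_2 = 4*(-6) + 5 = -19
R_3 = 4*(-19) + (-6) = -82
R_4 = 4*(-82) + (-19) = -347
R_5 = 4*(-347) + (-82) = -1470
R_6 = 4*(-1470) + (-347) = -6227
R_7 = 4*(-6227) + (-1470) = -26378

-26378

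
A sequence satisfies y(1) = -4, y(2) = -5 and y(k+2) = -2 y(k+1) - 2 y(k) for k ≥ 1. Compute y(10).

-80

y(3) = -2(-5) - 2(-4) = 18
y(4) = -2(18) - 2(-5) = -26
y(5) = -2(-26) - 2(18) = 16
y(6) = -2(16) - 2(-26) = 20
y(7) = -2(20) - 2(16) = -72
y(8) = -2(-72) - 2(20) = 104
y(9) = -2(104) - 2(-72) = -64
y(10) = -2(-64) - 2(104) = -80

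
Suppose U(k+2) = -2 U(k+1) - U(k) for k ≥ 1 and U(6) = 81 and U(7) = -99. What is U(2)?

Rearranging, U(k-2) = -(U(k) + 2 U(k-1)).
U(5) = -(-99 + 2·81) = -63
U(4) = -(81 + 2·(-63)) = 45
U(3) = -(-63 + 2·45) = -27
U(2) = -(45 + 2·(-27)) = 9

9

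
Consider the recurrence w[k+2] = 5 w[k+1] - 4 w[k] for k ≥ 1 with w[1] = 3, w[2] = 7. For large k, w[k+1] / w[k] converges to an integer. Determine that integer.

The characteristic equation is r^2 - 5r + 4 = 0, which factors as (r - 4)(r - 1) = 0.
So the roots are 4 and 1. Since |4| > |1| and the coefficient of 4^k is non-zero, the ratio tends to 4.

4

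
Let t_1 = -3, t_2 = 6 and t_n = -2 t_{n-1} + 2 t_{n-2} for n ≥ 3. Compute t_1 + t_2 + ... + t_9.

t_3 = -2(6) + 2(-3) = -18
t_4 = -2(-18) + 2(6) = 48
t_5 = -2(48) + 2(-18) = -132
t_6 = -2(-132) + 2(48) = 360
t_7 = -2(360) + 2(-132) = -984
t_8 = -2(-984) + 2(360) = 2688
t_9 = -2(2688) + 2(-984) = -7344
Sum = (-3) + 6 + (-18) + 48 + (-132) + 360 + (-984) + 2688 + (-7344) = -5379

-5379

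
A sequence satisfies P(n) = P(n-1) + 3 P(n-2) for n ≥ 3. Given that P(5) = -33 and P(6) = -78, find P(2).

-3

Rearranging, P(n-2) = (P(n) - P(n-1)) / 3.
P(4) = (-78 - (-33)) / 3 = -45/3 = -15
P(3) = (-33 - (-15)) / 3 = -18/3 = -6
P(2) = (-15 - (-6)) / 3 = -9/3 = -3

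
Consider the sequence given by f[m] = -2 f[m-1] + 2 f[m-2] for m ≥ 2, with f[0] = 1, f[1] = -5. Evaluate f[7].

-1880

f[2] = -2·(-5) + 2·1 = 12
f[3] = -2·12 + 2·(-5) = -34
f[4] = -2·(-34) + 2·12 = 92
f[5] = -2·92 + 2·(-34) = -252
f[6] = -2·(-252) + 2·92 = 688
f[7] = -2·688 + 2·(-252) = -1880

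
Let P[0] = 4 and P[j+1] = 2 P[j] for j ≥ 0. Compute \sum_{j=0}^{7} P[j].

1020

P[1] = 2·4 = 8
P[2] = 2·8 = 16
P[3] = 2·16 = 32
P[4] = 2·32 = 64
P[5] = 2·64 = 128
P[6] = 2·128 = 256
P[7] = 2·256 = 512
Sum = 4 + 8 + 16 + 32 + 64 + 128 + 256 + 512 = 1020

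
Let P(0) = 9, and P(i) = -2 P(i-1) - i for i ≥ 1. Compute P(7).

P(1) = -2(9) - 1 = -19
P(2) = -2(-19) - 2 = 36
P(3) = -2(36) - 3 = -75
P(4) = -2(-75) - 4 = 146
P(5) = -2(146) - 5 = -297
P(6) = -2(-297) - 6 = 588
P(7) = -2(588) - 7 = -1183

-1183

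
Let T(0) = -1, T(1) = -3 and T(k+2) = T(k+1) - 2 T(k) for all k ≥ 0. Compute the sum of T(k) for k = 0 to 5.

T(2) = (-3) - 2(-1) = -1
T(3) = (-1) - 2(-3) = 5
T(4) = 5 - 2(-1) = 7
T(5) = 7 - 2(5) = -3
Sum = (-1) + (-3) + (-1) + 5 + 7 + (-3) = 4

4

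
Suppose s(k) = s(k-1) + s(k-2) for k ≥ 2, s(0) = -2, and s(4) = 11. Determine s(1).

5

Let s(1) = v.
s(2) = -2 + v
s(3) = -2 + 2v
s(4) = -4 + 3v
So -4 + 3v = 11, giving v = 5.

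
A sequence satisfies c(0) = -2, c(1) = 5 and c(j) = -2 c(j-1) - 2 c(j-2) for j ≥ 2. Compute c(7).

c(2) = -2(5) - 2(-2) = -6
c(3) = -2(-6) - 2(5) = 2
c(4) = -2(2) - 2(-6) = 8
c(5) = -2(8) - 2(2) = -20
c(6) = -2(-20) - 2(8) = 24
c(7) = -2(24) - 2(-20) = -8

-8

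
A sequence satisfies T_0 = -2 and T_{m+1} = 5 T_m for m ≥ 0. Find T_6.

-31250

T_1 = 5·(-2) = -10
T_2 = 5·(-10) = -50
T_3 = 5·(-50) = -250
T_4 = 5·(-250) = -1250
T_5 = 5·(-1250) = -6250
T_6 = 5·(-6250) = -31250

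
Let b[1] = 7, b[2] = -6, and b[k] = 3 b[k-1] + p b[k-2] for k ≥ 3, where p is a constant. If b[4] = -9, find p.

3

b[3] = -18 + 7p
b[4] = -54 + 15p
So -54 + 15p = -9, giving p = 3.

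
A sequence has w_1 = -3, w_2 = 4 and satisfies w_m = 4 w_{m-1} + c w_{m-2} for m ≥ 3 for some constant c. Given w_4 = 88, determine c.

-3

w_3 = 16 - 3c
w_4 = 64 - 8c
So 64 - 8c = 88, giving c = -3.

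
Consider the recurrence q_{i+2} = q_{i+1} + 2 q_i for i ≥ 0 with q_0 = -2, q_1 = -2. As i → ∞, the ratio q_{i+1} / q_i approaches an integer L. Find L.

2

The characteristic equation is r^2 - r - 2 = 0, which factors as (r - 2)(r + 1) = 0.
So the roots are 2 and -1. Since |2| > |-1| and the coefficient of 2^i is non-zero, the ratio tends to 2.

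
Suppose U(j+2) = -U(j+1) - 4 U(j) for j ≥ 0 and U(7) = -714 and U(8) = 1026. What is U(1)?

6

Rearranging, U(j-2) = (U(j) + U(j-1)) / -4.
U(6) = (1026 + (-714)) / -4 = 312/-4 = -78
U(5) = (-714 + (-78)) / -4 = -792/-4 = 198
U(4) = (-78 + 198) / -4 = 120/-4 = -30
U(3) = (198 + (-30)) / -4 = 168/-4 = -42
U(2) = (-30 + (-42)) / -4 = -72/-4 = 18
U(1) = (-42 + 18) / -4 = -24/-4 = 6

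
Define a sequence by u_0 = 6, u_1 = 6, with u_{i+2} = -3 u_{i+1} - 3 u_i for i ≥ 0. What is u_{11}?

-5832

u_2 = -3(6) - 3(6) = -36
u_3 = -3(-36) - 3(6) = 90
u_4 = -3(90) - 3(-36) = -162
u_5 = -3(-162) - 3(90) = 216
u_6 = -3(216) - 3(-162) = -162
u_7 = -3(-162) - 3(216) = -162
u_8 = -3(-162) - 3(-162) = 972
u_9 = -3(972) - 3(-162) = -2430
u_{10} = -3(-2430) - 3(972) = 4374
u_{11} = -3(4374) - 3(-2430) = -5832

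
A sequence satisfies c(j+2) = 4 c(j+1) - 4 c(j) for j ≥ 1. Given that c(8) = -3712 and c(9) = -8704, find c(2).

2

Rearranging, c(j-2) = (c(j) - 4 c(j-1)) / -4.
c(7) = (-8704 - 4*(-3712)) / -4 = 6144/-4 = -1536
c(6) = (-3712 - 4*(-1536)) / -4 = 2432/-4 = -608
c(5) = (-1536 - 4*(-608)) / -4 = 896/-4 = -224
c(4) = (-608 - 4*(-224)) / -4 = 288/-4 = -72
c(3) = (-224 - 4*(-72)) / -4 = 64/-4 = -16
c(2) = (-72 - 4*(-16)) / -4 = -8/-4 = 2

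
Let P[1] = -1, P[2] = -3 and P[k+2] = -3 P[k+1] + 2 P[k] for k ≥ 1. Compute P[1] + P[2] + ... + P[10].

-42580

P[3] = -3*(-3) + 2*(-1) = 7
P[4] = -3*7 + 2*(-3) = -27
P[5] = -3*(-27) + 2*7 = 95
P[6] = -3*95 + 2*(-27) = -339
P[7] = -3*(-339) + 2*95 = 1207
P[8] = -3*1207 + 2*(-339) = -4299
P[9] = -3*(-4299) + 2*1207 = 15311
P[10] = -3*15311 + 2*(-4299) = -54531
Sum = (-1) + (-3) + 7 + (-27) + 95 + (-339) + 1207 + (-4299) + 15311 + (-54531) = -42580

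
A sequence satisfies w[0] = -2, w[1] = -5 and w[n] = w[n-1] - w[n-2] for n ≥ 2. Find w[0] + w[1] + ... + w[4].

w[2] = (-5) - (-2) = -3
w[3] = (-3) - (-5) = 2
w[4] = 2 - (-3) = 5
Sum = (-2) + (-5) + (-3) + 2 + 5 = -3

-3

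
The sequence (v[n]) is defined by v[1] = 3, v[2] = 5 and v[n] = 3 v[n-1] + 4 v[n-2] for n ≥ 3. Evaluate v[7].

v[3] = 3(5) + 4(3) = 27
v[4] = 3(27) + 4(5) = 101
v[5] = 3(101) + 4(27) = 411
v[6] = 3(411) + 4(101) = 1637
v[7] = 3(1637) + 4(411) = 6555

6555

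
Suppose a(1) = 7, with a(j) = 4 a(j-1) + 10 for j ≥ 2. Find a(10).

2708818

a(2) = 4*7 + 10 = 38
a(3) = 4*38 + 10 = 162
a(4) = 4*162 + 10 = 658
a(5) = 4*658 + 10 = 2642
a(6) = 4*2642 + 10 = 10578
a(7) = 4*10578 + 10 = 42322
a(8) = 4*42322 + 10 = 169298
a(9) = 4*169298 + 10 = 677202
a(10) = 4*677202 + 10 = 2708818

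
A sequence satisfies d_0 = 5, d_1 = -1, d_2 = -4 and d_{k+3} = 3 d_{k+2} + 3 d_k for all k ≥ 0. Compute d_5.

6

d_3 = 3(-4) + 3(5) = 3
d_4 = 3(3) + 3(-1) = 6
d_5 = 3(6) + 3(-4) = 6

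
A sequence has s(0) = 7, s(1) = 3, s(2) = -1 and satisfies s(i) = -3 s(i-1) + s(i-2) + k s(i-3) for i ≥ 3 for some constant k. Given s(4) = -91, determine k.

s(3) = 6 + 7k
s(4) = -19 - 18k
So -19 - 18k = -91, giving k = 4.

4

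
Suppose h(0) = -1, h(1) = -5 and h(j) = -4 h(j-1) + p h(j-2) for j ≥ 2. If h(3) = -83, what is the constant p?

3

h(2) = 20 - p
h(3) = -80 - p
So -80 - p = -83, giving p = 3.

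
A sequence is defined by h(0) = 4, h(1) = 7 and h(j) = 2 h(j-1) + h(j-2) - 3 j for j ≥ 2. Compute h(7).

506

h(2) = 2(7) + 4 - 6 = 12
h(3) = 2(12) + 7 - 9 = 22
h(4) = 2(22) + 12 - 12 = 44
h(5) = 2(44) + 22 - 15 = 95
h(6) = 2(95) + 44 - 18 = 216
h(7) = 2(216) + 95 - 21 = 506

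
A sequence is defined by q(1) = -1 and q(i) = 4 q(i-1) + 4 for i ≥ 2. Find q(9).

q(2) = 4·(-1) + 4 = 0
q(3) = 4·0 + 4 = 4
q(4) = 4·4 + 4 = 20
q(5) = 4·20 + 4 = 84
q(6) = 4·84 + 4 = 340
q(7) = 4·340 + 4 = 1364
q(8) = 4·1364 + 4 = 5460
q(9) = 4·5460 + 4 = 21844

21844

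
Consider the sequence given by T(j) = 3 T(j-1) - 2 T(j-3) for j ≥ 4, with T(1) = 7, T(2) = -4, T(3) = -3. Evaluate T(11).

T(4) = 3*(-3) - 2*7 = -23
T(5) = 3*(-23) - 2*(-4) = -61
T(6) = 3*(-61) - 2*(-3) = -177
T(7) = 3*(-177) - 2*(-23) = -485
T(8) = 3*(-485) - 2*(-61) = -1333
T(9) = 3*(-1333) - 2*(-177) = -3645
T(10) = 3*(-3645) - 2*(-485) = -9965
T(11) = 3*(-9965) - 2*(-1333) = -27229

-27229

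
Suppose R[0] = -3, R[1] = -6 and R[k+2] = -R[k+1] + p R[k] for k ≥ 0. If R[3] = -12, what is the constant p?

R[2] = 6 - 3p
R[3] = -6 - 3p
So -6 - 3p = -12, giving p = 2.

2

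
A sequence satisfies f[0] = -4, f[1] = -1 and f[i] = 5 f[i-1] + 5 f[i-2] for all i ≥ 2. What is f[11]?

-182190625

f[2] = 5·(-1) + 5·(-4) = -25
f[3] = 5·(-25) + 5·(-1) = -130
f[4] = 5·(-130) + 5·(-25) = -775
f[5] = 5·(-775) + 5·(-130) = -4525
f[6] = 5·(-4525) + 5·(-775) = -26500
f[7] = 5·(-26500) + 5·(-4525) = -155125
f[8] = 5·(-155125) + 5·(-26500) = -908125
f[9] = 5·(-908125) + 5·(-155125) = -5316250
f[10] = 5·(-5316250) + 5·(-908125) = -31121875
f[11] = 5·(-31121875) + 5·(-5316250) = -182190625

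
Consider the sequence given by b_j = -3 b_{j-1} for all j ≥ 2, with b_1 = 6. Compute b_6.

b_2 = -3·6 = -18
b_3 = -3·(-18) = 54
b_4 = -3·54 = -162
b_5 = -3·(-162) = 486
b_6 = -3·486 = -1458

-1458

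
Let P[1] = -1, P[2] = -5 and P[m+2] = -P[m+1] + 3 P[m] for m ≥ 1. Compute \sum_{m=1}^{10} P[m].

P[3] = -(-5) + 3*(-1) = 2
P[4] = -2 + 3*(-5) = -17
P[5] = -(-17) + 3*2 = 23
P[6] = -23 + 3*(-17) = -74
P[7] = -(-74) + 3*23 = 143
P[8] = -143 + 3*(-74) = -365
P[9] = -(-365) + 3*143 = 794
P[10] = -794 + 3*(-365) = -1889
Sum = (-1) + (-5) + 2 + (-17) + 23 + (-74) + 143 + (-365) + 794 + (-1889) = -1389

-1389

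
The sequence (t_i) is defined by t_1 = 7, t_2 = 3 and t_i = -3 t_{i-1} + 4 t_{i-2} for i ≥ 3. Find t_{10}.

t_3 = -3(3) + 4(7) = 19
t_4 = -3(19) + 4(3) = -45
t_5 = -3(-45) + 4(19) = 211
t_6 = -3(211) + 4(-45) = -813
t_7 = -3(-813) + 4(211) = 3283
t_8 = -3(3283) + 4(-813) = -13101
t_9 = -3(-13101) + 4(3283) = 52435
t_{10} = -3(52435) + 4(-13101) = -209709

-209709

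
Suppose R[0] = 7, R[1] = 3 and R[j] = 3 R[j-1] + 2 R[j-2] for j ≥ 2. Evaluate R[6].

R[2] = 3*3 + 2*7 = 23
R[3] = 3*23 + 2*3 = 75
R[4] = 3*75 + 2*23 = 271
R[5] = 3*271 + 2*75 = 963
R[6] = 3*963 + 2*271 = 3431

3431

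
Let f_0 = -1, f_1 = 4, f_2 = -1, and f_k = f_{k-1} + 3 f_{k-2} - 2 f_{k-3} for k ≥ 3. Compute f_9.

529

f_3 = (-1) + 3·4 - 2·(-1) = 13
f_4 = 13 + 3·(-1) - 2·4 = 2
f_5 = 2 + 3·13 - 2·(-1) = 43
f_6 = 43 + 3·2 - 2·13 = 23
f_7 = 23 + 3·43 - 2·2 = 148
f_8 = 148 + 3·23 - 2·43 = 131
f_9 = 131 + 3·148 - 2·23 = 529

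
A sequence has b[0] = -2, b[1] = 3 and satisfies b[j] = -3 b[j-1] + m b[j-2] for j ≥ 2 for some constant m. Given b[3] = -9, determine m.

b[2] = -9 - 2m
b[3] = 27 + 9m
So 27 + 9m = -9, giving m = -4.

-4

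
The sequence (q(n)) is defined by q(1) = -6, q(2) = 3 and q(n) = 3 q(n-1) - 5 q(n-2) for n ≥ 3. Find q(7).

q(3) = 3·3 - 5·(-6) = 39
q(4) = 3·39 - 5·3 = 102
q(5) = 3·102 - 5·39 = 111
q(6) = 3·111 - 5·102 = -177
q(7) = 3·(-177) - 5·111 = -1086

-1086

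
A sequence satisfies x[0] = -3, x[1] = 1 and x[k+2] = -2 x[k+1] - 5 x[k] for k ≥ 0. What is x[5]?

161

x[2] = -2·1 - 5·(-3) = 13
x[3] = -2·13 - 5·1 = -31
x[4] = -2·(-31) - 5·13 = -3
x[5] = -2·(-3) - 5·(-31) = 161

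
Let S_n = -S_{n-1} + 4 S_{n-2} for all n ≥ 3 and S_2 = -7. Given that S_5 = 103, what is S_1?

Let S_1 = y.
S_3 = 7 + 4y
S_4 = -35 - 4y
S_5 = 63 + 20y
So 63 + 20y = 103, giving y = 2.

2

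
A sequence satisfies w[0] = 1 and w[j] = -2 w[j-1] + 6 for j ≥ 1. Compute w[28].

-268435454

The fixed point is 6/(1 + 2) = 2, so w[j] - 2 = -2(w[j-1] - 2).
Hence w[j] = -1·(-2)^j + 2.
w[28] = -1·(-2)^{28} + 2 = -1·268435456 + 2 = -268435454.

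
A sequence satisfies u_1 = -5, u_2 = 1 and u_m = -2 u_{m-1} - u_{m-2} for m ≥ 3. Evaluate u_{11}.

u_3 = -2*1 - (-5) = 3
u_4 = -2*3 - 1 = -7
u_5 = -2*(-7) - 3 = 11
u_6 = -2*11 - (-7) = -15
u_7 = -2*(-15) - 11 = 19
u_8 = -2*19 - (-15) = -23
u_9 = -2*(-23) - 19 = 27
u_{10} = -2*27 - (-23) = -31
u_{11} = -2*(-31) - 27 = 35

35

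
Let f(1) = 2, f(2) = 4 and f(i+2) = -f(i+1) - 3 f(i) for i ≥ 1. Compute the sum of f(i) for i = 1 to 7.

f(3) = -4 - 3*2 = -10
f(4) = -(-10) - 3*4 = -2
f(5) = -(-2) - 3*(-10) = 32
f(6) = -32 - 3*(-2) = -26
f(7) = -(-26) - 3*32 = -70
Sum = 2 + 4 + (-10) + (-2) + 32 + (-26) + (-70) = -70

-70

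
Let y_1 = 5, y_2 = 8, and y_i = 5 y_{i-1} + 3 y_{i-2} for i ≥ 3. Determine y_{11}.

48055540

y_3 = 5*8 + 3*5 = 55
y_4 = 5*55 + 3*8 = 299
y_5 = 5*299 + 3*55 = 1660
y_6 = 5*1660 + 3*299 = 9197
y_7 = 5*9197 + 3*1660 = 50965
y_8 = 5*50965 + 3*9197 = 282416
y_9 = 5*282416 + 3*50965 = 1564975
y_{10} = 5*1564975 + 3*282416 = 8672123
y_{11} = 5*8672123 + 3*1564975 = 48055540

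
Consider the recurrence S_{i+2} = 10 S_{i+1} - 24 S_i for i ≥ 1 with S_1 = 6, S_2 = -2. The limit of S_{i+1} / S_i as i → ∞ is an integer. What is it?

The characteristic equation is r^2 - 10r + 24 = 0, which factors as (r - 6)(r - 4) = 0.
So the roots are 6 and 4. Since |6| > |4| and the coefficient of 6^i is non-zero, the ratio tends to 6.

6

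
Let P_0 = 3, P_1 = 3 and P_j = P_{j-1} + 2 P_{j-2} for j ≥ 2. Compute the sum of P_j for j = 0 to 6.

255

P_2 = 3 + 2·3 = 9
P_3 = 9 + 2·3 = 15
P_4 = 15 + 2·9 = 33
P_5 = 33 + 2·15 = 63
P_6 = 63 + 2·33 = 129
Sum = 3 + 3 + 9 + 15 + 33 + 63 + 129 = 255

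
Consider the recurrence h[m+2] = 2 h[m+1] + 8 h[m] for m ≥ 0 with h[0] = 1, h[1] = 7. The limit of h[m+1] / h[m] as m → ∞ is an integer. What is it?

The characteristic equation is r^2 - 2r - 8 = 0, which factors as (r - 4)(r + 2) = 0.
So the roots are 4 and -2. Since |4| > |-2| and the coefficient of 4^m is non-zero, the ratio tends to 4.

4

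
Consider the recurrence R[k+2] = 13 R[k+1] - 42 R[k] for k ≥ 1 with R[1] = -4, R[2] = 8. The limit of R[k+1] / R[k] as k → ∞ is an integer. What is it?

7

The characteristic equation is r^2 - 13r + 42 = 0, which factors as (r - 7)(r - 6) = 0.
So the roots are 7 and 6. Since |7| > |6| and the coefficient of 7^k is non-zero, the ratio tends to 7.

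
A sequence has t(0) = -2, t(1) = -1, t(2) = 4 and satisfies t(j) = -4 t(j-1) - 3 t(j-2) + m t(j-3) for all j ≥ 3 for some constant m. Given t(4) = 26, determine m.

t(3) = -13 - 2m
t(4) = 40 + 7m
So 40 + 7m = 26, giving m = -2.

-2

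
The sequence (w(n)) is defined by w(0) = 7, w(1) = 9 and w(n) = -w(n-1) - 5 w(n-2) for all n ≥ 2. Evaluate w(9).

w(2) = -9 - 5·7 = -44
w(3) = -(-44) - 5·9 = -1
w(4) = -(-1) - 5·(-44) = 221
w(5) = -221 - 5·(-1) = -216
w(6) = -(-216) - 5·221 = -889
w(7) = -(-889) - 5·(-216) = 1969
w(8) = -1969 - 5·(-889) = 2476
w(9) = -2476 - 5·1969 = -12321

-12321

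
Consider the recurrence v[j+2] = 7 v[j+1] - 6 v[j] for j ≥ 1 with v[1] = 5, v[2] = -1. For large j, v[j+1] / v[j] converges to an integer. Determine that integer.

6

The characteristic equation is r^2 - 7r + 6 = 0, which factors as (r - 6)(r - 1) = 0.
So the roots are 6 and 1. Since |6| > |1| and the coefficient of 6^j is non-zero, the ratio tends to 6.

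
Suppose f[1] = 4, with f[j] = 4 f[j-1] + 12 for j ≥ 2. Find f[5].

f[2] = 4*4 + 12 = 28
f[3] = 4*28 + 12 = 124
f[4] = 4*124 + 12 = 508
f[5] = 4*508 + 12 = 2044

2044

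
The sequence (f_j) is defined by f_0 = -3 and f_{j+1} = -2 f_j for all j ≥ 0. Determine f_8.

-768

f_1 = -2·(-3) = 6
f_2 = -2·6 = -12
f_3 = -2·(-12) = 24
f_4 = -2·24 = -48
f_5 = -2·(-48) = 96
f_6 = -2·96 = -192
f_7 = -2·(-192) = 384
f_8 = -2·384 = -768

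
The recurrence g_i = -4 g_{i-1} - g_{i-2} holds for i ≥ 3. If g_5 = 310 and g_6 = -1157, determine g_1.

-2

Rearranging, g_{i-2} = -(g_i + 4 g_{i-1}).
g_4 = -(-1157 + 4·310) = -83
g_3 = -(310 + 4·(-83)) = 22
g_2 = -(-83 + 4·22) = -5
g_1 = -(22 + 4·(-5)) = -2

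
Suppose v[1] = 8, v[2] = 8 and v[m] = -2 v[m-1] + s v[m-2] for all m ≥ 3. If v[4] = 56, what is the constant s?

v[3] = -16 + 8s
v[4] = 32 - 8s
So 32 - 8s = 56, giving s = -3.

-3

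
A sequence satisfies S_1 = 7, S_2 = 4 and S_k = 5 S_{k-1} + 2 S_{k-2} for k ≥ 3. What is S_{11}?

S_3 = 5·4 + 2·7 = 34
S_4 = 5·34 + 2·4 = 178
S_5 = 5·178 + 2·34 = 958
S_6 = 5·958 + 2·178 = 5146
S_7 = 5·5146 + 2·958 = 27646
S_8 = 5·27646 + 2·5146 = 148522
S_9 = 5·148522 + 2·27646 = 797902
S_{10} = 5·797902 + 2·148522 = 4286554
S_{11} = 5·4286554 + 2·797902 = 23028574

23028574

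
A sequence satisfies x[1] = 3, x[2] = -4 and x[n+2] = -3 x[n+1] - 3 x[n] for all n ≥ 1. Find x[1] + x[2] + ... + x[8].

x[3] = -3(-4) - 3(3) = 3
x[4] = -3(3) - 3(-4) = 3
x[5] = -3(3) - 3(3) = -18
x[6] = -3(-18) - 3(3) = 45
x[7] = -3(45) - 3(-18) = -81
x[8] = -3(-81) - 3(45) = 108
Sum = 3 + (-4) + 3 + 3 + (-18) + 45 + (-81) + 108 = 59

59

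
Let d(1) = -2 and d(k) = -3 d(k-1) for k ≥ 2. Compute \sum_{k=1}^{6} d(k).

d(2) = -3*(-2) = 6
d(3) = -3*6 = -18
d(4) = -3*(-18) = 54
d(5) = -3*54 = -162
d(6) = -3*(-162) = 486
Sum = (-2) + 6 + (-18) + 54 + (-162) + 486 = 364

364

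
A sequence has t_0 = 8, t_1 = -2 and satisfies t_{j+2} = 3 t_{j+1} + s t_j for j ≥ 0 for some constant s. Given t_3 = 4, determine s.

t_2 = -6 + 8s
t_3 = -18 + 22s
So -18 + 22s = 4, giving s = 1.

1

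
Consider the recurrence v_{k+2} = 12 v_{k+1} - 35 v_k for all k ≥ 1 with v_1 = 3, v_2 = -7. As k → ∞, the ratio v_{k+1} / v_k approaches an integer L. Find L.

7

The characteristic equation is r^2 - 12r + 35 = 0, which factors as (r - 7)(r - 5) = 0.
So the roots are 7 and 5. Since |7| > |5| and the coefficient of 7^k is non-zero, the ratio tends to 7.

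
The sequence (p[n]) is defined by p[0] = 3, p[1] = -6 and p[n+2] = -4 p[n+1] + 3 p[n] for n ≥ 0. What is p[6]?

p[2] = -4*(-6) + 3*3 = 33
p[3] = -4*33 + 3*(-6) = -150
p[4] = -4*(-150) + 3*33 = 699
p[5] = -4*699 + 3*(-150) = -3246
p[6] = -4*(-3246) + 3*699 = 15081

15081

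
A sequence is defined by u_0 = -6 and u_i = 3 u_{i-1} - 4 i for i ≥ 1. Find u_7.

-19666

u_1 = 3(-6) - 4 = -22
u_2 = 3(-22) - 8 = -74
u_3 = 3(-74) - 12 = -234
u_4 = 3(-234) - 16 = -718
u_5 = 3(-718) - 20 = -2174
u_6 = 3(-2174) - 24 = -6546
u_7 = 3(-6546) - 28 = -19666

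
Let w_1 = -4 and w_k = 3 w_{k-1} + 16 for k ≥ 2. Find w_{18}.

516560644

The fixed point is 16/(1 - 3) = -8, so w_k + 8 = 3(w_{k-1} + 8).
Hence w_k = 4·3^{k-1} - 8.
w_{18} = 4·3^{17} - 8 = 4·129140163 - 8 = 516560644.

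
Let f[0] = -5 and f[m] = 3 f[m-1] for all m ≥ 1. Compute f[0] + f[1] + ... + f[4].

f[1] = 3(-5) = -15
f[2] = 3(-15) = -45
f[3] = 3(-45) = -135
f[4] = 3(-135) = -405
Sum = (-5) + (-15) + (-45) + (-135) + (-405) = -605

-605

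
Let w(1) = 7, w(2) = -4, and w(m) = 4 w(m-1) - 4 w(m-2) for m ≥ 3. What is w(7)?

w(3) = 4*(-4) - 4*7 = -44
w(4) = 4*(-44) - 4*(-4) = -160
w(5) = 4*(-160) - 4*(-44) = -464
w(6) = 4*(-464) - 4*(-160) = -1216
w(7) = 4*(-1216) - 4*(-464) = -3008

-3008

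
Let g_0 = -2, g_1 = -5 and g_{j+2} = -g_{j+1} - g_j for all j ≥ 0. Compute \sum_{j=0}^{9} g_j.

g_2 = -(-5) - (-2) = 7
g_3 = -7 - (-5) = -2
g_4 = -(-2) - 7 = -5
g_5 = -(-5) - (-2) = 7
g_6 = -7 - (-5) = -2
g_7 = -(-2) - 7 = -5
g_8 = -(-5) - (-2) = 7
g_9 = -7 - (-5) = -2
Sum = (-2) + (-5) + 7 + (-2) + (-5) + 7 + (-2) + (-5) + 7 + (-2) = -2

-2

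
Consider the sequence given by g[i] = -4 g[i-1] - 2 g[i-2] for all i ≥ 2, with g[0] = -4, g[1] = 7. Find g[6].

-2608

g[2] = -4*7 - 2*(-4) = -20
g[3] = -4*(-20) - 2*7 = 66
g[4] = -4*66 - 2*(-20) = -224
g[5] = -4*(-224) - 2*66 = 764
g[6] = -4*764 - 2*(-224) = -2608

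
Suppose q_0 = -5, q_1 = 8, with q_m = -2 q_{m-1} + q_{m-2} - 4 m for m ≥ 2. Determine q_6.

q_2 = -2*8 + (-5) - 8 = -29
q_3 = -2*(-29) + 8 - 12 = 54
q_4 = -2*54 + (-29) - 16 = -153
q_5 = -2*(-153) + 54 - 20 = 340
q_6 = -2*340 + (-153) - 24 = -857

-857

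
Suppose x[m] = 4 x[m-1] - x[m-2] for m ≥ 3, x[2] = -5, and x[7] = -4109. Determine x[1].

1

Let x[1] = z.
x[3] = -20 - z
x[4] = -75 - 4z
x[5] = -280 - 15z
x[6] = -1045 - 56z
x[7] = -3900 - 209z
So -3900 - 209z = -4109, giving z = 1.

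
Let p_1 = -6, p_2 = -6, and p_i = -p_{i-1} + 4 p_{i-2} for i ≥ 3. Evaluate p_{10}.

p_3 = -(-6) + 4*(-6) = -18
p_4 = -(-18) + 4*(-6) = -6
p_5 = -(-6) + 4*(-18) = -66
p_6 = -(-66) + 4*(-6) = 42
p_7 = -42 + 4*(-66) = -306
p_8 = -(-306) + 4*42 = 474
p_9 = -474 + 4*(-306) = -1698
p_{10} = -(-1698) + 4*474 = 3594

3594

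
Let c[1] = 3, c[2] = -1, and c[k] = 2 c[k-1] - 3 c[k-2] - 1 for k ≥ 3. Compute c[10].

-625

c[3] = 2(-1) - 3(3) - 1 = -12
c[4] = 2(-12) - 3(-1) - 1 = -22
c[5] = 2(-22) - 3(-12) - 1 = -9
c[6] = 2(-9) - 3(-22) - 1 = 47
c[7] = 2(47) - 3(-9) - 1 = 120
c[8] = 2(120) - 3(47) - 1 = 98
c[9] = 2(98) - 3(120) - 1 = -165
c[10] = 2(-165) - 3(98) - 1 = -625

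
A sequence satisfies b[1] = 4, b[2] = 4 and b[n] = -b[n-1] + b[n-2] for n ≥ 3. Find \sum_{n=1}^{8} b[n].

24

b[3] = -4 + 4 = 0
b[4] = -0 + 4 = 4
b[5] = -4 + 0 = -4
b[6] = -(-4) + 4 = 8
b[7] = -8 + (-4) = -12
b[8] = -(-12) + 8 = 20
Sum = 4 + 4 + 0 + 4 + (-4) + 8 + (-12) + 20 = 24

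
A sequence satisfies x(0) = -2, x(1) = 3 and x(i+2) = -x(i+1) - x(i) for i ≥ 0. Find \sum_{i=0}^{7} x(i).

1

x(2) = -3 - (-2) = -1
x(3) = -(-1) - 3 = -2
x(4) = -(-2) - (-1) = 3
x(5) = -3 - (-2) = -1
x(6) = -(-1) - 3 = -2
x(7) = -(-2) - (-1) = 3
Sum = (-2) + 3 + (-1) + (-2) + 3 + (-1) + (-2) + 3 = 1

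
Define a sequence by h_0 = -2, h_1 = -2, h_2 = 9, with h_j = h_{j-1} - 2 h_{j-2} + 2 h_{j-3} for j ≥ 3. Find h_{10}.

119

h_3 = 9 - 2(-2) + 2(-2) = 9
h_4 = 9 - 2(9) + 2(-2) = -13
h_5 = (-13) - 2(9) + 2(9) = -13
h_6 = (-13) - 2(-13) + 2(9) = 31
h_7 = 31 - 2(-13) + 2(-13) = 31
h_8 = 31 - 2(31) + 2(-13) = -57
h_9 = (-57) - 2(31) + 2(31) = -57
h_{10} = (-57) - 2(-57) + 2(31) = 119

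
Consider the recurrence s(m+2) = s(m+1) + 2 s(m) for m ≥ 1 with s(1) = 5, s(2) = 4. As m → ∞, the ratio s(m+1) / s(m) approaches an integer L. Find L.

The characteristic equation is r^2 - r - 2 = 0, which factors as (r - 2)(r + 1) = 0.
So the roots are 2 and -1. Since |2| > |-1| and the coefficient of 2^m is non-zero, the ratio tends to 2.

2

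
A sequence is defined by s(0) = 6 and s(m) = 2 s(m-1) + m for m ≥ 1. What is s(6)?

s(1) = 2*6 + 1 = 13
s(2) = 2*13 + 2 = 28
s(3) = 2*28 + 3 = 59
s(4) = 2*59 + 4 = 122
s(5) = 2*122 + 5 = 249
s(6) = 2*249 + 6 = 504

504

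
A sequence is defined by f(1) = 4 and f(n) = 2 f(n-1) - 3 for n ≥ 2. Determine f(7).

f(2) = 2*4 - 3 = 5
f(3) = 2*5 - 3 = 7
f(4) = 2*7 - 3 = 11
f(5) = 2*11 - 3 = 19
f(6) = 2*19 - 3 = 35
f(7) = 2*35 - 3 = 67

67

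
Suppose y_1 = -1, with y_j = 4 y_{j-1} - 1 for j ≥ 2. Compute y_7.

y_2 = 4·(-1) - 1 = -5
y_3 = 4·(-5) - 1 = -21
y_4 = 4·(-21) - 1 = -85
y_5 = 4·(-85) - 1 = -341
y_6 = 4·(-341) - 1 = -1365
y_7 = 4·(-1365) - 1 = -5461

-5461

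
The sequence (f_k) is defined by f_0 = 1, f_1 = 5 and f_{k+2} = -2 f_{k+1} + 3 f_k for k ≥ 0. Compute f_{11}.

f_2 = -2·5 + 3·1 = -7
f_3 = -2·(-7) + 3·5 = 29
f_4 = -2·29 + 3·(-7) = -79
f_5 = -2·(-79) + 3·29 = 245
f_6 = -2·245 + 3·(-79) = -727
f_7 = -2·(-727) + 3·245 = 2189
f_8 = -2·2189 + 3·(-727) = -6559
f_9 = -2·(-6559) + 3·2189 = 19685
f_{10} = -2·19685 + 3·(-6559) = -59047
f_{11} = -2·(-59047) + 3·19685 = 177149

177149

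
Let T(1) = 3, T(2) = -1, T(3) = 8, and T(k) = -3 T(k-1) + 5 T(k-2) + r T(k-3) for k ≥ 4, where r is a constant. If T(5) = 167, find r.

T(4) = -29 + 3r
T(5) = 127 - 10r
So 127 - 10r = 167, giving r = -4.

-4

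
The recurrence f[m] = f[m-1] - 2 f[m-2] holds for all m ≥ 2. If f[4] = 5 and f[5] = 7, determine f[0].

Rearranging, f[m-2] = (f[m] - f[m-1]) / -2.
f[3] = (7 - 5) / -2 = 2/-2 = -1
f[2] = (5 - (-1)) / -2 = 6/-2 = -3
f[1] = (-1 - (-3)) / -2 = 2/-2 = -1
f[0] = (-3 - (-1)) / -2 = -2/-2 = 1

1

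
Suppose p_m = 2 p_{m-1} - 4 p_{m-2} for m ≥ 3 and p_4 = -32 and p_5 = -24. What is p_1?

Rearranging, p_{m-2} = (p_m - 2 p_{m-1}) / -4.
p_3 = (-24 - 2*(-32)) / -4 = 40/-4 = -10
p_2 = (-32 - 2*(-10)) / -4 = -12/-4 = 3
p_1 = (-10 - 2*3) / -4 = -16/-4 = 4

4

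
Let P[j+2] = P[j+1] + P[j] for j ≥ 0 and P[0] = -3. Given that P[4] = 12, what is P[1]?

Let P[1] = z.
P[2] = -3 + z
P[3] = -3 + 2z
P[4] = -6 + 3z
So -6 + 3z = 12, giving z = 6.

6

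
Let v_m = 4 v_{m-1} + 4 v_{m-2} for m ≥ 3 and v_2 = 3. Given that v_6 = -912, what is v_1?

-6

Let v_1 = z.
v_3 = 12 + 4z
v_4 = 60 + 16z
v_5 = 288 + 80z
v_6 = 1392 + 384z
So 1392 + 384z = -912, giving z = -6.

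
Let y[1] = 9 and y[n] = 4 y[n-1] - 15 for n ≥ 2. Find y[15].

The fixed point is -15/(1 - 4) = 5, so y[n] - 5 = 4(y[n-1] - 5).
Hence y[n] = 4·4^{n-1} + 5.
y[15] = 4·4^{14} + 5 = 4·268435456 + 5 = 1073741829.

1073741829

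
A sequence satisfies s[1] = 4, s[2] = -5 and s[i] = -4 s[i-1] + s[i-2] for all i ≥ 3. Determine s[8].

-32533

s[3] = -4*(-5) + 4 = 24
s[4] = -4*24 + (-5) = -101
s[5] = -4*(-101) + 24 = 428
s[6] = -4*428 + (-101) = -1813
s[7] = -4*(-1813) + 428 = 7680
s[8] = -4*7680 + (-1813) = -32533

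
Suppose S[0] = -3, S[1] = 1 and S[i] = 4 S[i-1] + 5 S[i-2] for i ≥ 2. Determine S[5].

S[2] = 4*1 + 5*(-3) = -11
S[3] = 4*(-11) + 5*1 = -39
S[4] = 4*(-39) + 5*(-11) = -211
S[5] = 4*(-211) + 5*(-39) = -1039

-1039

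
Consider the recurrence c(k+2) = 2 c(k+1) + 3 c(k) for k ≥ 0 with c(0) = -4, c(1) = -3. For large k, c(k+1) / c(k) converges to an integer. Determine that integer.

3

The characteristic equation is r^2 - 2r - 3 = 0, which factors as (r - 3)(r + 1) = 0.
So the roots are 3 and -1. Since |3| > |-1| and the coefficient of 3^k is non-zero, the ratio tends to 3.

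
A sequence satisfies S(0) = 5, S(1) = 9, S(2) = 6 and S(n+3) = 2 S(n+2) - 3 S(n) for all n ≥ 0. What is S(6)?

-159

S(3) = 2(6) - 3(5) = -3
S(4) = 2(-3) - 3(9) = -33
S(5) = 2(-33) - 3(6) = -84
S(6) = 2(-84) - 3(-3) = -159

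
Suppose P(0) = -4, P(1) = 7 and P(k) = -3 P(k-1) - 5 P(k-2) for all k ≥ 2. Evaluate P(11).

P(2) = -3(7) - 5(-4) = -1
P(3) = -3(-1) - 5(7) = -32
P(4) = -3(-32) - 5(-1) = 101
P(5) = -3(101) - 5(-32) = -143
P(6) = -3(-143) - 5(101) = -76
P(7) = -3(-76) - 5(-143) = 943
P(8) = -3(943) - 5(-76) = -2449
P(9) = -3(-2449) - 5(943) = 2632
P(10) = -3(2632) - 5(-2449) = 4349
P(11) = -3(4349) - 5(2632) = -26207

-26207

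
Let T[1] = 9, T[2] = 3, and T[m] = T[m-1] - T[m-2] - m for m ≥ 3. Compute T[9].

T[3] = 3 - 9 - 3 = -9
T[4] = (-9) - 3 - 4 = -16
T[5] = (-16) - (-9) - 5 = -12
T[6] = (-12) - (-16) - 6 = -2
T[7] = (-2) - (-12) - 7 = 3
T[8] = 3 - (-2) - 8 = -3
T[9] = (-3) - 3 - 9 = -15

-15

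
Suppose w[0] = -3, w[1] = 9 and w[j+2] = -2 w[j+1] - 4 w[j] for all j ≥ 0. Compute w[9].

-1536

w[2] = -2·9 - 4·(-3) = -6
w[3] = -2·(-6) - 4·9 = -24
w[4] = -2·(-24) - 4·(-6) = 72
w[5] = -2·72 - 4·(-24) = -48
w[6] = -2·(-48) - 4·72 = -192
w[7] = -2·(-192) - 4·(-48) = 576
w[8] = -2·576 - 4·(-192) = -384
w[9] = -2·(-384) - 4·576 = -1536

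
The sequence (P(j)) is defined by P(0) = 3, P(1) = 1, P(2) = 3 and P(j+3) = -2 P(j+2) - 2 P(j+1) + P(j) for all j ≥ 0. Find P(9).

P(3) = -2*3 - 2*1 + 3 = -5
P(4) = -2*(-5) - 2*3 + 1 = 5
P(5) = -2*5 - 2*(-5) + 3 = 3
P(6) = -2*3 - 2*5 + (-5) = -21
P(7) = -2*(-21) - 2*3 + 5 = 41
P(8) = -2*41 - 2*(-21) + 3 = -37
P(9) = -2*(-37) - 2*41 + (-21) = -29

-29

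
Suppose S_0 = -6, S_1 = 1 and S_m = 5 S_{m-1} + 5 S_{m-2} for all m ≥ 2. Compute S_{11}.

-170153125

S_2 = 5·1 + 5·(-6) = -25
S_3 = 5·(-25) + 5·1 = -120
S_4 = 5·(-120) + 5·(-25) = -725
S_5 = 5·(-725) + 5·(-120) = -4225
S_6 = 5·(-4225) + 5·(-725) = -24750
S_7 = 5·(-24750) + 5·(-4225) = -144875
S_8 = 5·(-144875) + 5·(-24750) = -848125
S_9 = 5·(-848125) + 5·(-144875) = -4965000
S_{10} = 5·(-4965000) + 5·(-848125) = -29065625
S_{11} = 5·(-29065625) + 5·(-4965000) = -170153125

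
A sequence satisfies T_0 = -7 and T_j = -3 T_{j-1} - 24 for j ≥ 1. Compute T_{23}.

94143178821

The fixed point is -24/(1 + 3) = -6, so T_j + 6 = -3(T_{j-1} + 6).
Hence T_j = -1·(-3)^j - 6.
T_{23} = -1·(-3)^{23} - 6 = -1·-94143178827 - 6 = 94143178821.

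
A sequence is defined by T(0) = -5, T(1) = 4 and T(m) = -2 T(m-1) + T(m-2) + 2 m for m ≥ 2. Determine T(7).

864

T(2) = -2·4 + (-5) + 4 = -9
T(3) = -2·(-9) + 4 + 6 = 28
T(4) = -2·28 + (-9) + 8 = -57
T(5) = -2·(-57) + 28 + 10 = 152
T(6) = -2·152 + (-57) + 12 = -349
T(7) = -2·(-349) + 152 + 14 = 864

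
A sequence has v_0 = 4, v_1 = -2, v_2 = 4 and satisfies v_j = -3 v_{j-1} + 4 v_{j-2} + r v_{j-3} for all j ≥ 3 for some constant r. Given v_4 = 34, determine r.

3

v_3 = -20 + 4r
v_4 = 76 - 14r
So 76 - 14r = 34, giving r = 3.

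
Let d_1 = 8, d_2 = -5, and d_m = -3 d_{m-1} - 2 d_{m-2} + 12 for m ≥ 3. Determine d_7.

71

d_3 = -3(-5) - 2(8) + 12 = 11
d_4 = -3(11) - 2(-5) + 12 = -11
d_5 = -3(-11) - 2(11) + 12 = 23
d_6 = -3(23) - 2(-11) + 12 = -35
d_7 = -3(-35) - 2(23) + 12 = 71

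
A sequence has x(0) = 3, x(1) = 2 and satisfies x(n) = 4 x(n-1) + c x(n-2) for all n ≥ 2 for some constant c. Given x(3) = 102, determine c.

5

x(2) = 8 + 3c
x(3) = 32 + 14c
So 32 + 14c = 102, giving c = 5.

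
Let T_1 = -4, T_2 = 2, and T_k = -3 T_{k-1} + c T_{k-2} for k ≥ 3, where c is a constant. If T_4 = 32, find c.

1

T_3 = -6 - 4c
T_4 = 18 + 14c
So 18 + 14c = 32, giving c = 1.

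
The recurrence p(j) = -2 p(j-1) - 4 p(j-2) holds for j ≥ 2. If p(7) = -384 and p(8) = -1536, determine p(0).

9

Rearranging, p(j-2) = (p(j) + 2 p(j-1)) / -4.
p(6) = (-1536 + 2*(-384)) / -4 = -2304/-4 = 576
p(5) = (-384 + 2*576) / -4 = 768/-4 = -192
p(4) = (576 + 2*(-192)) / -4 = 192/-4 = -48
p(3) = (-192 + 2*(-48)) / -4 = -288/-4 = 72
p(2) = (-48 + 2*72) / -4 = 96/-4 = -24
p(1) = (72 + 2*(-24)) / -4 = 24/-4 = -6
p(0) = (-24 + 2*(-6)) / -4 = -36/-4 = 9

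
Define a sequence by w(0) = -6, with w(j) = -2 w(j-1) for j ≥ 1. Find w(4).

w(1) = -2(-6) = 12
w(2) = -2(12) = -24
w(3) = -2(-24) = 48
w(4) = -2(48) = -96

-96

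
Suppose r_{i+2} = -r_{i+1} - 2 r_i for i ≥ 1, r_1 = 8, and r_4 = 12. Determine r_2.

4

Let r_2 = w.
r_3 = -16 - w
r_4 = 16 - w
So 16 - w = 12, giving w = 4.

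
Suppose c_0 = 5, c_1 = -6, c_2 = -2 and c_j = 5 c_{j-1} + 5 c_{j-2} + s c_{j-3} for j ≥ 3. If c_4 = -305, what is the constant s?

c_3 = -40 + 5s
c_4 = -210 + 19s
So -210 + 19s = -305, giving s = -5.

-5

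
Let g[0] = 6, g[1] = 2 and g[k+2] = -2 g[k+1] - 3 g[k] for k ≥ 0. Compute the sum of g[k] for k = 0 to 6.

138

g[2] = -2(2) - 3(6) = -22
g[3] = -2(-22) - 3(2) = 38
g[4] = -2(38) - 3(-22) = -10
g[5] = -2(-10) - 3(38) = -94
g[6] = -2(-94) - 3(-10) = 218
Sum = 6 + 2 + (-22) + 38 + (-10) + (-94) + 218 = 138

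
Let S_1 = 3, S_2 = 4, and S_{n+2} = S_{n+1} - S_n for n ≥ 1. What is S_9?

1

S_3 = 4 - 3 = 1
S_4 = 1 - 4 = -3
S_5 = (-3) - 1 = -4
S_6 = (-4) - (-3) = -1
S_7 = (-1) - (-4) = 3
S_8 = 3 - (-1) = 4
S_9 = 4 - 3 = 1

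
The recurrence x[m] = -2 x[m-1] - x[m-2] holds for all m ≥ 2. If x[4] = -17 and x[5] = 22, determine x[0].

Rearranging, x[m-2] = -(x[m] + 2 x[m-1]).
x[3] = -(22 + 2(-17)) = 12
x[2] = -(-17 + 2(12)) = -7
x[1] = -(12 + 2(-7)) = 2
x[0] = -(-7 + 2(2)) = 3

3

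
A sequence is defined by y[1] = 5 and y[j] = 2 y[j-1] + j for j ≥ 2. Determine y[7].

503

y[2] = 2(5) + 2 = 12
y[3] = 2(12) + 3 = 27
y[4] = 2(27) + 4 = 58
y[5] = 2(58) + 5 = 121
y[6] = 2(121) + 6 = 248
y[7] = 2(248) + 7 = 503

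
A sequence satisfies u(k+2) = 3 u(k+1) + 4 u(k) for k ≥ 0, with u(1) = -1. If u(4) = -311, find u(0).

-5

Let u(0) = y.
u(2) = -3 + 4y
u(3) = -13 + 12y
u(4) = -51 + 52y
So -51 + 52y = -311, giving y = -5.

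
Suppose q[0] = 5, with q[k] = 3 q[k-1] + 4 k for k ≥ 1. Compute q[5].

q[1] = 3(5) + 4 = 19
q[2] = 3(19) + 8 = 65
q[3] = 3(65) + 12 = 207
q[4] = 3(207) + 16 = 637
q[5] = 3(637) + 20 = 1931

1931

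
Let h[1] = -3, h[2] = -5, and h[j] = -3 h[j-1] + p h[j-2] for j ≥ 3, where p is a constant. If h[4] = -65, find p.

-5

h[3] = 15 - 3p
h[4] = -45 + 4p
So -45 + 4p = -65, giving p = -5.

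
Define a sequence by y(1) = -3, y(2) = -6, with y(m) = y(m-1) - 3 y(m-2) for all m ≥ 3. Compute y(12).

y(3) = (-6) - 3(-3) = 3
y(4) = 3 - 3(-6) = 21
y(5) = 21 - 3(3) = 12
y(6) = 12 - 3(21) = -51
y(7) = (-51) - 3(12) = -87
y(8) = (-87) - 3(-51) = 66
y(9) = 66 - 3(-87) = 327
y(10) = 327 - 3(66) = 129
y(11) = 129 - 3(327) = -852
y(12) = (-852) - 3(129) = -1239

-1239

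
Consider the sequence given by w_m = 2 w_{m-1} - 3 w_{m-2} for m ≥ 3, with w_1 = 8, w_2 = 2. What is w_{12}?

w_3 = 2·2 - 3·8 = -20
w_4 = 2·(-20) - 3·2 = -46
w_5 = 2·(-46) - 3·(-20) = -32
w_6 = 2·(-32) - 3·(-46) = 74
w_7 = 2·74 - 3·(-32) = 244
w_8 = 2·244 - 3·74 = 266
w_9 = 2·266 - 3·244 = -200
w_{10} = 2·(-200) - 3·266 = -1198
w_{11} = 2·(-1198) - 3·(-200) = -1796
w_{12} = 2·(-1796) - 3·(-1198) = 2

2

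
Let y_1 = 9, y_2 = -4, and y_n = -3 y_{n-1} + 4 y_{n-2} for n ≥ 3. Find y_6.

-2656

y_3 = -3·(-4) + 4·9 = 48
y_4 = -3·48 + 4·(-4) = -160
y_5 = -3·(-160) + 4·48 = 672
y_6 = -3·672 + 4·(-160) = -2656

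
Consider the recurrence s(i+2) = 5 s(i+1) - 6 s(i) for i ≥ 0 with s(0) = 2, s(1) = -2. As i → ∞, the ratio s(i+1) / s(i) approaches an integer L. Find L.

3

The characteristic equation is r^2 - 5r + 6 = 0, which factors as (r - 3)(r - 2) = 0.
So the roots are 3 and 2. Since |3| > |2| and the coefficient of 3^i is non-zero, the ratio tends to 3.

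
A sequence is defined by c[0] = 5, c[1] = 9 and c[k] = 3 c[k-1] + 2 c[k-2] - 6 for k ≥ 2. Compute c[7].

c[2] = 3(9) + 2(5) - 6 = 31
c[3] = 3(31) + 2(9) - 6 = 105
c[4] = 3(105) + 2(31) - 6 = 371
c[5] = 3(371) + 2(105) - 6 = 1317
c[6] = 3(1317) + 2(371) - 6 = 4687
c[7] = 3(4687) + 2(1317) - 6 = 16689

16689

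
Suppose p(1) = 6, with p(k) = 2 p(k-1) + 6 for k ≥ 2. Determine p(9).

p(2) = 2*6 + 6 = 18
p(3) = 2*18 + 6 = 42
p(4) = 2*42 + 6 = 90
p(5) = 2*90 + 6 = 186
p(6) = 2*186 + 6 = 378
p(7) = 2*378 + 6 = 762
p(8) = 2*762 + 6 = 1530
p(9) = 2*1530 + 6 = 3066

3066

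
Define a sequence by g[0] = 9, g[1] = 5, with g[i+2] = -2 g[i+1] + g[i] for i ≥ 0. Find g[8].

-519

g[2] = -2·5 + 9 = -1
g[3] = -2·(-1) + 5 = 7
g[4] = -2·7 + (-1) = -15
g[5] = -2·(-15) + 7 = 37
g[6] = -2·37 + (-15) = -89
g[7] = -2·(-89) + 37 = 215
g[8] = -2·215 + (-89) = -519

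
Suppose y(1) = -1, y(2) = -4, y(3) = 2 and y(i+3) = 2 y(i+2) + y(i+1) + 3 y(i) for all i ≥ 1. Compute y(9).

-656

y(4) = 2(2) + (-4) + 3(-1) = -3
y(5) = 2(-3) + 2 + 3(-4) = -16
y(6) = 2(-16) + (-3) + 3(2) = -29
y(7) = 2(-29) + (-16) + 3(-3) = -83
y(8) = 2(-83) + (-29) + 3(-16) = -243
y(9) = 2(-243) + (-83) + 3(-29) = -656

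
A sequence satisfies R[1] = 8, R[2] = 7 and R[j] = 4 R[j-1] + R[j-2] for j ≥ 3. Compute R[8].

R[3] = 4*7 + 8 = 36
R[4] = 4*36 + 7 = 151
R[5] = 4*151 + 36 = 640
R[6] = 4*640 + 151 = 2711
R[7] = 4*2711 + 640 = 11484
R[8] = 4*11484 + 2711 = 48647

48647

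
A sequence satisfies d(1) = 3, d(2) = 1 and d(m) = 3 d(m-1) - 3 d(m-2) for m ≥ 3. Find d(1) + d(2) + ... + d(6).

-140

d(3) = 3·1 - 3·3 = -6
d(4) = 3·(-6) - 3·1 = -21
d(5) = 3·(-21) - 3·(-6) = -45
d(6) = 3·(-45) - 3·(-21) = -72
Sum = 3 + 1 + (-6) + (-21) + (-45) + (-72) = -140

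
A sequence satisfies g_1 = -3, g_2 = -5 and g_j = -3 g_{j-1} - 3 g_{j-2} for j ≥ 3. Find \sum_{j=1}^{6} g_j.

g_3 = -3(-5) - 3(-3) = 24
g_4 = -3(24) - 3(-5) = -57
g_5 = -3(-57) - 3(24) = 99
g_6 = -3(99) - 3(-57) = -126
Sum = (-3) + (-5) + 24 + (-57) + 99 + (-126) = -68

-68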